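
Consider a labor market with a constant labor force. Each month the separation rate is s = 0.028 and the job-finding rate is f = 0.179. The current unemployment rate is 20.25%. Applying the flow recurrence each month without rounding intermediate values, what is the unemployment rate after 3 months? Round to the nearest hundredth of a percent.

With a fixed labor force, u_{t+1} = u_t + s·(1−u_t) − f·u_t = u_t·(1−s−f) + s.
Here 1−s−f = 0.793 and s = 0.028.
u_1 = 0.202500 × 0.793 + 0.028 = 0.188583.
u_2 = 0.188583 × 0.793 + 0.028 = 0.177546.
u_3 = 0.177546 × 0.793 + 0.028 = 0.168794.

Unemployment rate after three months ≈ 16.88%.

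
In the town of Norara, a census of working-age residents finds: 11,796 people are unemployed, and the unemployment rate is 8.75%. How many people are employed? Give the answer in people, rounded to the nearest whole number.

About 123,015 are employed.

Labor force = U / u = 11,796 / 0.0875 ≈ 134,811.
Employed = labor force − unemployed = 134,811 − 11,796 = 123,015.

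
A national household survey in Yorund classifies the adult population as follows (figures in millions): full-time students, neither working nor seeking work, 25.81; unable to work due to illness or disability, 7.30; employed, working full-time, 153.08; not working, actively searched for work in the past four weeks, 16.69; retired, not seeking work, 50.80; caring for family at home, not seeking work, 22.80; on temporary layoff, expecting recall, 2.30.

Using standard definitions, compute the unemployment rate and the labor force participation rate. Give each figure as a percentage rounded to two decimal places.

Unemployment rate ≈ 11.04%; labor force participation rate ≈ 61.72%.

Employed = 153.08 million.
Unemployed = 16.69 + 2.30 = 18.99 million (jobless and actively searching, or on temporary layoff).
Labor force = 153.08 + 18.99 = 172.07 million.
Not in labor force = 25.81 + 7.30 + 50.80 + 22.80 = 106.71 million (those not working and not actively searching are outside the labor force).
Civilian working-age population = 172.07 + 106.71 = 278.78 million.
Unemployment rate = 18.99 / 172.07 = 11.04%.
Labor force participation rate = 172.07 / 278.78 = 61.72%.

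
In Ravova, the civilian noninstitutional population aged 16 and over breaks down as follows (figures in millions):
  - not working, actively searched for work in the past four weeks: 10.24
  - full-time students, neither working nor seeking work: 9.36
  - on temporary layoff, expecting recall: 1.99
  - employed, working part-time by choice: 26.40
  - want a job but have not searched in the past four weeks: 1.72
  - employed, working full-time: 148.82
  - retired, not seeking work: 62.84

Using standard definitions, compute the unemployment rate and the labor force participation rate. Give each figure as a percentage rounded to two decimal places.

Employed = 26.40 + 148.82 = 175.22 million.
Unemployed = 10.24 + 1.99 = 12.23 million (jobless and actively searching, or on temporary layoff).
Labor force = 175.22 + 12.23 = 187.45 million.
Not in labor force = 9.36 + 1.72 + 62.84 = 73.92 million (those not working and not actively searching are outside the labor force — including those who want a job but have given up searching).
Civilian working-age population = 187.45 + 73.92 = 261.37 million.
Unemployment rate = 12.23 / 187.45 = 6.52%.
Labor force participation rate = 187.45 / 261.37 = 71.72%.

Unemployment rate ≈ 6.52%; labor force participation rate ≈ 71.72%.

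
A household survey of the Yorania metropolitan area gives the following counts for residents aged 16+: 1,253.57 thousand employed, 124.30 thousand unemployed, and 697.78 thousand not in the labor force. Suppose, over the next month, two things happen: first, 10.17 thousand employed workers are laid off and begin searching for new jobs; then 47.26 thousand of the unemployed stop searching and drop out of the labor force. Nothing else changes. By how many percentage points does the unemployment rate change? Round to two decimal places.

The unemployment rate changes by −2.47 percentage points.

Initially, labor force = 1,253.57 + 124.30 = 1,377.87 thousand, so u = 124.30/1,377.87 = 9.02%.
After the first change, employed falls and unemployed rises by 10.17; labor force unchanged → E = 1,243.40, U = 134.47, labor force = 1,377.87 thousand.
After the second change, unemployed and labor force both fall by 47.26 → E = 1,243.40, U = 87.21, labor force = 1,330.61 thousand.
New unemployment rate = 87.21 / 1,330.61 = 6.55%.
Change = 6.55% − 9.02% = −2.47 percentage points.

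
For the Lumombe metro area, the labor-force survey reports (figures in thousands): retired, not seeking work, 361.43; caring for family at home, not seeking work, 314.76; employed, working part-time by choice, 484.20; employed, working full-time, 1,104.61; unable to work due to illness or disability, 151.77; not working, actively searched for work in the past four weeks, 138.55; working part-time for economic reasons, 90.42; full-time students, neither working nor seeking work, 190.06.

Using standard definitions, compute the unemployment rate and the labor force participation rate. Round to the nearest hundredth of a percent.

Employed = 484.20 + 1,104.61 + 90.42 = 1,679.23 thousand (anyone who worked, including part-time for economic reasons, counts as employed).
Unemployed = 138.55 thousand.
Labor force = 1,679.23 + 138.55 = 1,817.78 thousand.
Not in labor force = 361.43 + 314.76 + 151.77 + 190.06 = 1,018.02 thousand (those not working and not actively searching are outside the labor force).
Civilian working-age population = 1,817.78 + 1,018.02 = 2,835.80 thousand.
Unemployment rate = 138.55 / 1,817.78 = 7.62%.
Labor force participation rate = 1,817.78 / 2,835.80 = 64.10%.

Unemployment rate ≈ 7.62%; labor force participation rate ≈ 64.10%.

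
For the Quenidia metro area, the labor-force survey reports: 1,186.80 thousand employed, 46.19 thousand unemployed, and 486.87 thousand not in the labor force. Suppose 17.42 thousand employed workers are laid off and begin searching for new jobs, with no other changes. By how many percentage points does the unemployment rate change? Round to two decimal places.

Initially, labor force = 1,186.80 + 46.19 = 1,232.99 thousand, so u = 46.19/1,232.99 = 3.75%.
After the change, employed falls and unemployed rises by 17.42; labor force unchanged → E = 1,169.38, U = 63.61, labor force = 1,232.99 thousand.
New unemployment rate = 63.61 / 1,232.99 = 5.16%.
Change = 5.16% − 3.75% = +1.41 percentage points.

The unemployment rate changes by +1.41 percentage points.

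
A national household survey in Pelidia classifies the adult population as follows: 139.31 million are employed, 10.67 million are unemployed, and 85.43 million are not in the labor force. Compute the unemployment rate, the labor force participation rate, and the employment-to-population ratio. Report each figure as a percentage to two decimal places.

Unemployment rate ≈ 7.11%; labor force participation rate ≈ 63.71%; employment-population ratio ≈ 59.18%.

Labor force = employed + unemployed = 139.31 + 10.67 = 149.98 million.
Working-age population = 149.98 + 85.43 = 235.41 million.
Unemployment rate = 10.67 / 149.98 = 7.11%.
Labor force participation rate = 149.98 / 235.41 = 63.71%.
Employment-population ratio = 139.31 / 235.41 = 59.18%.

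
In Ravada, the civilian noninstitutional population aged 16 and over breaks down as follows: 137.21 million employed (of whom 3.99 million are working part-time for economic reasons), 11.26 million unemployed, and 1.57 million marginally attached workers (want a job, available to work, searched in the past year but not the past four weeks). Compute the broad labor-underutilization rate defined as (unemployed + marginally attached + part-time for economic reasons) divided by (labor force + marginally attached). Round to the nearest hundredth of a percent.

Labor force = 137.21 + 11.26 = 148.47 million.
Numerator = 11.26 + 1.57 + 3.99 = 16.82 million.
Denominator = 148.47 + 1.57 = 150.04 million.
Broad rate = 16.82 / 150.04 = 11.21%.

Broad underutilization rate ≈ 11.21%.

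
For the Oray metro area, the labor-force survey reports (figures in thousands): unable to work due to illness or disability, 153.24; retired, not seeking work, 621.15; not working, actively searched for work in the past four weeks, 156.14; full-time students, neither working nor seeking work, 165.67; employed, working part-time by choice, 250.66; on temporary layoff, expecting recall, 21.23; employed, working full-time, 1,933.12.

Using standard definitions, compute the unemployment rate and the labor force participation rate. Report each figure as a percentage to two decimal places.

Employed = 250.66 + 1,933.12 = 2,183.78 thousand.
Unemployed = 156.14 + 21.23 = 177.37 thousand (jobless and actively searching, or on temporary layoff).
Labor force = 2,183.78 + 177.37 = 2,361.15 thousand.
Not in labor force = 153.24 + 621.15 + 165.67 = 940.06 thousand (those not working and not actively searching are outside the labor force).
Civilian working-age population = 2,361.15 + 940.06 = 3,301.21 thousand.
Unemployment rate = 177.37 / 2,361.15 = 7.51%.
Labor force participation rate = 2,361.15 / 3,301.21 = 71.52%.

Unemployment rate ≈ 7.51%; labor force participation rate ≈ 71.52%.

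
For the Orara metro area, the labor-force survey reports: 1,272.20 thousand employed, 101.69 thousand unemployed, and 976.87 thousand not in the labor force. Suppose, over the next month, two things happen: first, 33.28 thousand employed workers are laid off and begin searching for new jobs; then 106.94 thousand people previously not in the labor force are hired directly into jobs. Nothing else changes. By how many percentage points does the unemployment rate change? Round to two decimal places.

The unemployment rate changes by +1.71 percentage points.

Initially, labor force = 1,272.20 + 101.69 = 1,373.89 thousand, so u = 101.69/1,373.89 = 7.40%.
After the first change, employed falls and unemployed rises by 33.28; labor force unchanged → E = 1,238.92, U = 134.97, labor force = 1,373.89 thousand.
After the second change, employed and labor force both rise by 106.94; unemployed unchanged → E = 1,345.86, U = 134.97, labor force = 1,480.83 thousand.
New unemployment rate = 134.97 / 1,480.83 = 9.11%.
Change = 9.11% − 7.40% = +1.71 percentage points.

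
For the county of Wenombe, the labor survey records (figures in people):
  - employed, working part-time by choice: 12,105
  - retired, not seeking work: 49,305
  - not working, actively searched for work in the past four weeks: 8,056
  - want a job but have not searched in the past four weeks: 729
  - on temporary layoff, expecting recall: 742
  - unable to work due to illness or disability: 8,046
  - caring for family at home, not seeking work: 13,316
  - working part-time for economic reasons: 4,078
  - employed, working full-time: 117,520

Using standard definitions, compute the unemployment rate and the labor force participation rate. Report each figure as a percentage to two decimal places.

Unemployment rate ≈ 6.17%; labor force participation rate ≈ 66.62%.

Employed = 12,105 + 4,078 + 117,520 = 133,703 (anyone who worked, including part-time for economic reasons, counts as employed).
Unemployed = 8,056 + 742 = 8,798 (jobless and actively searching, or on temporary layoff).
Labor force = 133,703 + 8,798 = 142,501.
Not in labor force = 49,305 + 729 + 8,046 + 13,316 = 71,396 (those not working and not actively searching are outside the labor force — including those who want a job but have given up searching).
Civilian working-age population = 142,501 + 71,396 = 213,897.
Unemployment rate = 8,798 / 142,501 = 6.17%.
Labor force participation rate = 142,501 / 213,897 = 66.62%.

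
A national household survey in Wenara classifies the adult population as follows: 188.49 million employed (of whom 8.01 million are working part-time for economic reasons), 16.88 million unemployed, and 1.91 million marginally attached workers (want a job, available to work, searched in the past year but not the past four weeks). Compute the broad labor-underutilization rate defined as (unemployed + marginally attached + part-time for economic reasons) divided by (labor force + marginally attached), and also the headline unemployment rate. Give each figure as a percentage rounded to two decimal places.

Broad underutilization rate ≈ 12.93%; headline unemployment rate ≈ 8.22%.

Labor force = 188.49 + 16.88 = 205.37 million.
Numerator = 16.88 + 1.91 + 8.01 = 26.80 million.
Denominator = 205.37 + 1.91 = 207.28 million.
Broad rate = 26.80 / 207.28 = 12.93%.
Headline unemployment rate = 16.88 / 205.37 = 8.22%.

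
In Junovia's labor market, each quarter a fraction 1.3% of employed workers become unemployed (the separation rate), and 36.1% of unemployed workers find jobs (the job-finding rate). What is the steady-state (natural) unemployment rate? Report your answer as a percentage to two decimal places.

At steady state the flows balance: s·E = f·U, so U/(E+U) = s/(s+f).
u* = 1.3 / (1.3 + 36.1) = 1.3 / 37.40 = 3.48%.

Steady-state unemployment rate ≈ 3.48%.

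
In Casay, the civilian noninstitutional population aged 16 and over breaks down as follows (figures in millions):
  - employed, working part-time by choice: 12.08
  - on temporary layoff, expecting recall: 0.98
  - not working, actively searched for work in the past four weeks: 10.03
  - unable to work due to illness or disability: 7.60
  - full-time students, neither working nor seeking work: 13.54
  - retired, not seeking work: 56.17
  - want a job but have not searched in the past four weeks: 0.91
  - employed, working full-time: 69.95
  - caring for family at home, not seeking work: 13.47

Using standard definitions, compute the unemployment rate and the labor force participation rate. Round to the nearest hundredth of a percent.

Employed = 12.08 + 69.95 = 82.03 million.
Unemployed = 0.98 + 10.03 = 11.01 million (jobless and actively searching, or on temporary layoff).
Labor force = 82.03 + 11.01 = 93.04 million.
Not in labor force = 7.60 + 13.54 + 56.17 + 0.91 + 13.47 = 91.69 million (those not working and not actively searching are outside the labor force — including those who want a job but have given up searching).
Civilian working-age population = 93.04 + 91.69 = 184.73 million.
Unemployment rate = 11.01 / 93.04 = 11.83%.
Labor force participation rate = 93.04 / 184.73 = 50.37%.

Unemployment rate ≈ 11.83%; labor force participation rate ≈ 50.37%.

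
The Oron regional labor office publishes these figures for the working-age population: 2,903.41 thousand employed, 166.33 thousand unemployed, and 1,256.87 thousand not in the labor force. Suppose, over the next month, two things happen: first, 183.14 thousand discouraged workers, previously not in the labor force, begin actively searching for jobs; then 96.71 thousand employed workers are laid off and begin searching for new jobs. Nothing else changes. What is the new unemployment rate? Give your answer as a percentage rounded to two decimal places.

New unemployment rate ≈ 13.72%.

Initially, labor force = 2,903.41 + 166.33 = 3,069.74 thousand, so u = 166.33/3,069.74 = 5.42%.
After the first change, unemployed and labor force both rise by 183.14 → E = 2,903.41, U = 349.47, labor force = 3,252.88 thousand.
After the second change, employed falls and unemployed rises by 96.71; labor force unchanged → E = 2,806.70, U = 446.18, labor force = 3,252.88 thousand.
New unemployment rate = 446.18 / 3,252.88 = 13.72%.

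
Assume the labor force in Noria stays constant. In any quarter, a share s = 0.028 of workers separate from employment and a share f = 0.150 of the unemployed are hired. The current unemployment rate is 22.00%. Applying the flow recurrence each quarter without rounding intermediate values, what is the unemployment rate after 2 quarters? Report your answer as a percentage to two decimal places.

Unemployment rate after two quarters ≈ 19.97%.

With a fixed labor force, u_{t+1} = u_t + s·(1−u_t) − f·u_t = u_t·(1−s−f) + s.
Here 1−s−f = 0.822 and s = 0.028.
u_1 = 0.220000 × 0.822 + 0.028 = 0.208840.
u_2 = 0.208840 × 0.822 + 0.028 = 0.199666.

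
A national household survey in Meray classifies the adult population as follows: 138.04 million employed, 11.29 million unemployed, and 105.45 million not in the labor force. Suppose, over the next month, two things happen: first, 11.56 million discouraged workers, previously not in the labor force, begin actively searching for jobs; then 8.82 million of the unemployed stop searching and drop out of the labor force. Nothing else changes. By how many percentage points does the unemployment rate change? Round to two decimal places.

Initially, labor force = 138.04 + 11.29 = 149.33 million, so u = 11.29/149.33 = 7.56%.
After the first change, unemployed and labor force both rise by 11.56 → E = 138.04, U = 22.85, labor force = 160.89 million.
After the second change, unemployed and labor force both fall by 8.82 → E = 138.04, U = 14.03, labor force = 152.07 million.
New unemployment rate = 14.03 / 152.07 = 9.23%.
Change = 9.23% − 7.56% = +1.67 percentage points.

The unemployment rate changes by +1.67 percentage points.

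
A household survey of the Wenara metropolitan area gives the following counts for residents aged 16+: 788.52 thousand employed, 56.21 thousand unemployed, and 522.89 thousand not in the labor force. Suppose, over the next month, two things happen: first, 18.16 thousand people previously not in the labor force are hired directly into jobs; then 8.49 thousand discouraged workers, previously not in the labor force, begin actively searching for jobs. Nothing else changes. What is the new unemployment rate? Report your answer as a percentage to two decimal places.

New unemployment rate ≈ 7.43%.

Initially, labor force = 788.52 + 56.21 = 844.73 thousand, so u = 56.21/844.73 = 6.65%.
After the first change, employed and labor force both rise by 18.16; unemployed unchanged → E = 806.68, U = 56.21, labor force = 862.89 thousand.
After the second change, unemployed and labor force both rise by 8.49 → E = 806.68, U = 64.70, labor force = 871.38 thousand.
New unemployment rate = 64.70 / 871.38 = 7.43%.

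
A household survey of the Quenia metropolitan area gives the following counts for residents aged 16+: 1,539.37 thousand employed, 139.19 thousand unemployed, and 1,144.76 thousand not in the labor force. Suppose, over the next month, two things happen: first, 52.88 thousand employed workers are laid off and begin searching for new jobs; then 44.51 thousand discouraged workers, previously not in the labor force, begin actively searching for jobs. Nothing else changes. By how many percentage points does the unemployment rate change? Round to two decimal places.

Initially, labor force = 1,539.37 + 139.19 = 1,678.56 thousand, so u = 139.19/1,678.56 = 8.29%.
After the first change, employed falls and unemployed rises by 52.88; labor force unchanged → E = 1,486.49, U = 192.07, labor force = 1,678.56 thousand.
After the second change, unemployed and labor force both rise by 44.51 → E = 1,486.49, U = 236.58, labor force = 1,723.07 thousand.
New unemployment rate = 236.58 / 1,723.07 = 13.73%.
Change = 13.73% − 8.29% = +5.44 percentage points.

The unemployment rate changes by +5.44 percentage points.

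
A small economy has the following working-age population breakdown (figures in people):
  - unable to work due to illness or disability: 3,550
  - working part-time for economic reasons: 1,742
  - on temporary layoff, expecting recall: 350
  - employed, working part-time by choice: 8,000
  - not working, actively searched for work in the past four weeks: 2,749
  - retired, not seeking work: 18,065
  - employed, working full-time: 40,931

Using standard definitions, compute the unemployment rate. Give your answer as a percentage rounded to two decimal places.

Unemployment rate ≈ 5.76%.

Employed = 1,742 + 8,000 + 40,931 = 50,673 (anyone who worked, including part-time for economic reasons, counts as employed).
Unemployed = 350 + 2,749 = 3,099 (jobless and actively searching, or on temporary layoff).
Labor force = 50,673 + 3,099 = 53,772.
Unemployment rate = 3,099 / 53,772 = 5.76%.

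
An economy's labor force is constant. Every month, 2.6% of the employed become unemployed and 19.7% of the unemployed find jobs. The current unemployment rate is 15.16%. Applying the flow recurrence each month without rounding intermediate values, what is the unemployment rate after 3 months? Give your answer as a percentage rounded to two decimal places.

With a fixed labor force, u_{t+1} = u_t + s·(1−u_t) − f·u_t = u_t·(1−s−f) + s.
Here 1−s−f = 0.777 and s = 0.026.
u_1 = 0.151600 × 0.777 + 0.026 = 0.143793.
u_2 = 0.143793 × 0.777 + 0.026 = 0.137727.
u_3 = 0.137727 × 0.777 + 0.026 = 0.133014.

Unemployment rate after three months ≈ 13.30%.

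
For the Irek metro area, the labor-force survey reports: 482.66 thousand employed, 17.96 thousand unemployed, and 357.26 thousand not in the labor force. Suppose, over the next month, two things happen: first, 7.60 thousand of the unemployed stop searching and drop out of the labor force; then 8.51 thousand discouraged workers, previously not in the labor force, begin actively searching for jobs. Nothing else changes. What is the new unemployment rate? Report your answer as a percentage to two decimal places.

New unemployment rate ≈ 3.76%.

Initially, labor force = 482.66 + 17.96 = 500.62 thousand, so u = 17.96/500.62 = 3.59%.
After the first change, unemployed and labor force both fall by 7.60 → E = 482.66, U = 10.36, labor force = 493.02 thousand.
After the second change, unemployed and labor force both rise by 8.51 → E = 482.66, U = 18.87, labor force = 501.53 thousand.
New unemployment rate = 18.87 / 501.53 = 3.76%.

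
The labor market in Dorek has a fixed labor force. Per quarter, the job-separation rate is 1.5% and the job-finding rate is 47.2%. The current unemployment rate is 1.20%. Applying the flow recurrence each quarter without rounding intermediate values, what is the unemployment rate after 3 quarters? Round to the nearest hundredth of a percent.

Unemployment rate after three quarters ≈ 2.83%.

With a fixed labor force, u_{t+1} = u_t + s·(1−u_t) − f·u_t = u_t·(1−s−f) + s.
Here 1−s−f = 0.513 and s = 0.015.
u_1 = 0.012000 × 0.513 + 0.015 = 0.021156.
u_2 = 0.021156 × 0.513 + 0.015 = 0.025853.
u_3 = 0.025853 × 0.513 + 0.015 = 0.028263.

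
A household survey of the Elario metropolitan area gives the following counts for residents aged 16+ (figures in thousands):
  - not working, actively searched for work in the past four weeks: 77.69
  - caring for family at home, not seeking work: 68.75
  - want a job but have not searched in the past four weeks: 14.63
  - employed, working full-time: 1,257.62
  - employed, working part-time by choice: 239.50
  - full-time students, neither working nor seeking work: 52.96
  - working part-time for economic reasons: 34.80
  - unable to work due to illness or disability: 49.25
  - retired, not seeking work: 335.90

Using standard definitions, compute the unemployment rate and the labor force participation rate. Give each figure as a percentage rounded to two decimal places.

Employed = 1,257.62 + 239.50 + 34.80 = 1,531.92 thousand (anyone who worked, including part-time for economic reasons, counts as employed).
Unemployed = 77.69 thousand.
Labor force = 1,531.92 + 77.69 = 1,609.61 thousand.
Not in labor force = 68.75 + 14.63 + 52.96 + 49.25 + 335.90 = 521.49 thousand (those not working and not actively searching are outside the labor force — including those who want a job but have given up searching).
Civilian working-age population = 1,609.61 + 521.49 = 2,131.10 thousand.
Unemployment rate = 77.69 / 1,609.61 = 4.83%.
Labor force participation rate = 1,609.61 / 2,131.10 = 75.53%.

Unemployment rate ≈ 4.83%; labor force participation rate ≈ 75.53%.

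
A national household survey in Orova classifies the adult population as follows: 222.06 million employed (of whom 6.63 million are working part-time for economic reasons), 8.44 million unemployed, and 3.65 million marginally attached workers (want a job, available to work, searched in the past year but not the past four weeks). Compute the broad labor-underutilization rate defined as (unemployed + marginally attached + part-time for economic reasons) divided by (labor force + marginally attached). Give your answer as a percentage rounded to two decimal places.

Broad underutilization rate ≈ 7.99%.

Labor force = 222.06 + 8.44 = 230.50 million.
Numerator = 8.44 + 3.65 + 6.63 = 18.72 million.
Denominator = 230.50 + 3.65 = 234.15 million.
Broad rate = 18.72 / 234.15 = 7.99%.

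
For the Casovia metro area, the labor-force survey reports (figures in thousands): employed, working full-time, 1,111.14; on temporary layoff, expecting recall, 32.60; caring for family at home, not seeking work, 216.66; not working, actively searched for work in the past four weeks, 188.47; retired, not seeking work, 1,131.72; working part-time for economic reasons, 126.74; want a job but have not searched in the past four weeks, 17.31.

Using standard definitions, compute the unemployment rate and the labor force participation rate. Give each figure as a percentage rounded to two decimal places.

Employed = 1,111.14 + 126.74 = 1,237.88 thousand (anyone who worked, including part-time for economic reasons, counts as employed).
Unemployed = 32.60 + 188.47 = 221.07 thousand (jobless and actively searching, or on temporary layoff).
Labor force = 1,237.88 + 221.07 = 1,458.95 thousand.
Not in labor force = 216.66 + 1,131.72 + 17.31 = 1,365.69 thousand (those not working and not actively searching are outside the labor force — including those who want a job but have given up searching).
Civilian working-age population = 1,458.95 + 1,365.69 = 2,824.64 thousand.
Unemployment rate = 221.07 / 1,458.95 = 15.15%.
Labor force participation rate = 1,458.95 / 2,824.64 = 51.65%.

Unemployment rate ≈ 15.15%; labor force participation rate ≈ 51.65%.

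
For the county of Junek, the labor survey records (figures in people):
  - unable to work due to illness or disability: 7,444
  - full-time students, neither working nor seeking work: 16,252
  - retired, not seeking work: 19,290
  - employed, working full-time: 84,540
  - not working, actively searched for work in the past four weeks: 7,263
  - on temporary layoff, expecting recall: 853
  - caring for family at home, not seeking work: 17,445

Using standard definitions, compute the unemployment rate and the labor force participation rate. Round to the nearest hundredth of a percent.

Unemployment rate ≈ 8.76%; labor force participation rate ≈ 60.53%.

Employed = 84,540.
Unemployed = 7,263 + 853 = 8,116 (jobless and actively searching, or on temporary layoff).
Labor force = 84,540 + 8,116 = 92,656.
Not in labor force = 7,444 + 16,252 + 19,290 + 17,445 = 60,431 (those not working and not actively searching are outside the labor force).
Civilian working-age population = 92,656 + 60,431 = 153,087.
Unemployment rate = 8,116 / 92,656 = 8.76%.
Labor force participation rate = 92,656 / 153,087 = 60.53%.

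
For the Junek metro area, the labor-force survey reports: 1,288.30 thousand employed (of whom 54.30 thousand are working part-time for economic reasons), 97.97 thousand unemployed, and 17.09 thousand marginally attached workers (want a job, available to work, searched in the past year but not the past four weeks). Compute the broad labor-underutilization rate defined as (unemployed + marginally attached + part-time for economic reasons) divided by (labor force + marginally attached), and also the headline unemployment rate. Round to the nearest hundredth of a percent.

Broad underutilization rate ≈ 12.07%; headline unemployment rate ≈ 7.07%.

Labor force = 1,288.30 + 97.97 = 1,386.27 thousand.
Numerator = 97.97 + 17.09 + 54.30 = 169.36 thousand.
Denominator = 1,386.27 + 17.09 = 1,403.36 thousand.
Broad rate = 169.36 / 1,403.36 = 12.07%.
Headline unemployment rate = 97.97 / 1,386.27 = 7.07%.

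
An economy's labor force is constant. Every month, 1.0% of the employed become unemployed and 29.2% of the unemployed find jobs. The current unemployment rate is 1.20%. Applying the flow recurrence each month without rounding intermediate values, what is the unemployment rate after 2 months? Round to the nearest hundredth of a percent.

Unemployment rate after two months ≈ 2.28%.

With a fixed labor force, u_{t+1} = u_t + s·(1−u_t) − f·u_t = u_t·(1−s−f) + s.
Here 1−s−f = 0.698 and s = 0.010.
u_1 = 0.012000 × 0.698 + 0.010 = 0.018376.
u_2 = 0.018376 × 0.698 + 0.010 = 0.022826.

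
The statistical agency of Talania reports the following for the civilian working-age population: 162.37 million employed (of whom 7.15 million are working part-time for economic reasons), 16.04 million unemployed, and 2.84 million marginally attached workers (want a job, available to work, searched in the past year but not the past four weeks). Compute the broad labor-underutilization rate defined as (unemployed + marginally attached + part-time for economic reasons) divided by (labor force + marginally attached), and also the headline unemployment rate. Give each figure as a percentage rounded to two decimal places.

Labor force = 162.37 + 16.04 = 178.41 million.
Numerator = 16.04 + 2.84 + 7.15 = 26.03 million.
Denominator = 178.41 + 2.84 = 181.25 million.
Broad rate = 26.03 / 181.25 = 14.36%.
Headline unemployment rate = 16.04 / 178.41 = 8.99%.

Broad underutilization rate ≈ 14.36%; headline unemployment rate ≈ 8.99%.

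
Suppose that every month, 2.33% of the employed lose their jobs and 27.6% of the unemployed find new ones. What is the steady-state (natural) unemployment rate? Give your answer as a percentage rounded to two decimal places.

At steady state the flows balance: s·E = f·U, so U/(E+U) = s/(s+f).
u* = 2.33 / (2.33 + 27.6) = 2.33 / 29.93 = 7.78%.

Steady-state unemployment rate ≈ 7.78%.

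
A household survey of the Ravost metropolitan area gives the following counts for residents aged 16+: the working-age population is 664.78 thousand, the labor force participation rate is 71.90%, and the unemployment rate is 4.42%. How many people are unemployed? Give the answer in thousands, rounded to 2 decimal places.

Labor force = 0.7190 × 664.78 = 477.98 thousand.
Unemployed = 0.0442 × 477.98 ≈ 21.13 thousand.

About 21.13 thousand are unemployed.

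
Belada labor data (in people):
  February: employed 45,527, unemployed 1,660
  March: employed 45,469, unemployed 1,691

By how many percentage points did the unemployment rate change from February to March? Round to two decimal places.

The unemployment rate changed by +0.07 percentage points.

February: labor force = 45,527 + 1,660 = 47,187; u = 1,660/47,187 = 3.52%.
March: labor force = 45,469 + 1,691 = 47,160; u = 1,691/47,160 = 3.59%.
Change = 3.59% − 3.52% = +0.07 pp.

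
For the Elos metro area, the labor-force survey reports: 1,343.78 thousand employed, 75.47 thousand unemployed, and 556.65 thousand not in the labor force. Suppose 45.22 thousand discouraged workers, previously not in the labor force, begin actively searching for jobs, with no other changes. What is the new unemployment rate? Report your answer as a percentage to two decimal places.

New unemployment rate ≈ 8.24%.

Initially, labor force = 1,343.78 + 75.47 = 1,419.25 thousand, so u = 75.47/1,419.25 = 5.32%.
After the change, unemployed and labor force both rise by 45.22 → E = 1,343.78, U = 120.69, labor force = 1,464.47 thousand.
New unemployment rate = 120.69 / 1,464.47 = 8.24%.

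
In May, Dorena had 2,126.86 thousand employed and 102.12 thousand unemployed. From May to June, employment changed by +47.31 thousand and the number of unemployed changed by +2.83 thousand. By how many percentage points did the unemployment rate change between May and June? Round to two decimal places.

The unemployment rate changed by +0.02 percentage points.

May: labor force = 2,126.86 + 102.12 = 2,228.98; u = 102.12/2,228.98 = 4.58%.
June: labor force = 2,174.17 + 104.95 = 2,279.12; u = 104.95/2,279.12 = 4.60%.
Change = 4.60% − 4.58% = +0.02 pp.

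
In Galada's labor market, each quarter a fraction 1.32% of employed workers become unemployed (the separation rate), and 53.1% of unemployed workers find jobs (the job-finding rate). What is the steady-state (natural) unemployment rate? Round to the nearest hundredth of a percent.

Steady-state unemployment rate ≈ 2.43%.

At steady state the flows balance: s·E = f·U, so U/(E+U) = s/(s+f).
u* = 1.32 / (1.32 + 53.1) = 1.32 / 54.42 = 2.43%.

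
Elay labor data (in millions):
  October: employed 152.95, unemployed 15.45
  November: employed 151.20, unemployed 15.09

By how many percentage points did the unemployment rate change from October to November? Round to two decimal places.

October: labor force = 152.95 + 15.45 = 168.40; u = 15.45/168.40 = 9.17%.
November: labor force = 151.20 + 15.09 = 166.29; u = 15.09/166.29 = 9.07%.
Change = 9.07% − 9.17% = −0.10 pp.

The unemployment rate changed by −0.10 percentage points.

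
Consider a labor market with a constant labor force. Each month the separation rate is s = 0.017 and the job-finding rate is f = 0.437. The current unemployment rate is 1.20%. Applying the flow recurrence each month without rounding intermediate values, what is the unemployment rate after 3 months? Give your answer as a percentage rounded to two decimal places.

With a fixed labor force, u_{t+1} = u_t + s·(1−u_t) − f·u_t = u_t·(1−s−f) + s.
Here 1−s−f = 0.546 and s = 0.017.
u_1 = 0.012000 × 0.546 + 0.017 = 0.023552.
u_2 = 0.023552 × 0.546 + 0.017 = 0.029859.
u_3 = 0.029859 × 0.546 + 0.017 = 0.033303.

Unemployment rate after three months ≈ 3.33%.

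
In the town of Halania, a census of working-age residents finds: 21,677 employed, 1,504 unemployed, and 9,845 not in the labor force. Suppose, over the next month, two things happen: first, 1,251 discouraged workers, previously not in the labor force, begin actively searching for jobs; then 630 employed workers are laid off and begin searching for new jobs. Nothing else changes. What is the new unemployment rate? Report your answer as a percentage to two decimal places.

New unemployment rate ≈ 13.85%.

Initially, labor force = 21,677 + 1,504 = 23,181, so u = 1,504/23,181 = 6.49%.
After the first change, unemployed and labor force both rise by 1,251 → E = 21,677, U = 2,755, labor force = 24,432.
After the second change, employed falls and unemployed rises by 630; labor force unchanged → E = 21,047, U = 3,385, labor force = 24,432.
New unemployment rate = 3,385 / 24,432 = 13.85%.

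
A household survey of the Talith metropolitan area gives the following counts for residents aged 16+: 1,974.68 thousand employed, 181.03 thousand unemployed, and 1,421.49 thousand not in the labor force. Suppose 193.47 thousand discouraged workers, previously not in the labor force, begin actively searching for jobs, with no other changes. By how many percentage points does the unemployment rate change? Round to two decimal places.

Initially, labor force = 1,974.68 + 181.03 = 2,155.71 thousand, so u = 181.03/2,155.71 = 8.40%.
After the change, unemployed and labor force both rise by 193.47 → E = 1,974.68, U = 374.50, labor force = 2,349.18 thousand.
New unemployment rate = 374.50 / 2,349.18 = 15.94%.
Change = 15.94% − 8.40% = +7.54 percentage points.

The unemployment rate changes by +7.54 percentage points.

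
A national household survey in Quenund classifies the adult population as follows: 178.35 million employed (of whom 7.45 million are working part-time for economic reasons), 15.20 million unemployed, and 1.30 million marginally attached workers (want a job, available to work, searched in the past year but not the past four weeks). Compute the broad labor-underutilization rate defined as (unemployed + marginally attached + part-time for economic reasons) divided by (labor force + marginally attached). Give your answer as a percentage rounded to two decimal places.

Labor force = 178.35 + 15.20 = 193.55 million.
Numerator = 15.20 + 1.30 + 7.45 = 23.95 million.
Denominator = 193.55 + 1.30 = 194.85 million.
Broad rate = 23.95 / 194.85 = 12.29%.

Broad underutilization rate ≈ 12.29%.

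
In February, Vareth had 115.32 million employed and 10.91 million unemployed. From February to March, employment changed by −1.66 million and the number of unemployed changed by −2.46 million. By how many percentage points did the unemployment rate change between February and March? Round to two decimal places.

February: labor force = 115.32 + 10.91 = 126.23; u = 10.91/126.23 = 8.64%.
March: labor force = 113.66 + 8.45 = 122.11; u = 8.45/122.11 = 6.92%.
Change = 6.92% − 8.64% = −1.72 pp.

The unemployment rate changed by −1.72 percentage points.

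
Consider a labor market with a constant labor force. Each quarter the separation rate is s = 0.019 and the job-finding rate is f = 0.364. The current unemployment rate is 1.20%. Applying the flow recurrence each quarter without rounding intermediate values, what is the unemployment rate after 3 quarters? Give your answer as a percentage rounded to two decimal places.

With a fixed labor force, u_{t+1} = u_t + s·(1−u_t) − f·u_t = u_t·(1−s−f) + s.
Here 1−s−f = 0.617 and s = 0.019.
u_1 = 0.012000 × 0.617 + 0.019 = 0.026404.
u_2 = 0.026404 × 0.617 + 0.019 = 0.035291.
u_3 = 0.035291 × 0.617 + 0.019 = 0.040775.

Unemployment rate after three quarters ≈ 4.08%.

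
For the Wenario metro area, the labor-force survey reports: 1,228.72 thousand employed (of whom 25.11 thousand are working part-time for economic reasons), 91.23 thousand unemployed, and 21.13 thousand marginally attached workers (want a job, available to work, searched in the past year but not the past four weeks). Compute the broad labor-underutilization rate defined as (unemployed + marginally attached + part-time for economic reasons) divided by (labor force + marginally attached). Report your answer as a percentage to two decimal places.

Broad underutilization rate ≈ 10.25%.

Labor force = 1,228.72 + 91.23 = 1,319.95 thousand.
Numerator = 91.23 + 21.13 + 25.11 = 137.47 thousand.
Denominator = 1,319.95 + 21.13 = 1,341.08 thousand.
Broad rate = 137.47 / 1,341.08 = 10.25%.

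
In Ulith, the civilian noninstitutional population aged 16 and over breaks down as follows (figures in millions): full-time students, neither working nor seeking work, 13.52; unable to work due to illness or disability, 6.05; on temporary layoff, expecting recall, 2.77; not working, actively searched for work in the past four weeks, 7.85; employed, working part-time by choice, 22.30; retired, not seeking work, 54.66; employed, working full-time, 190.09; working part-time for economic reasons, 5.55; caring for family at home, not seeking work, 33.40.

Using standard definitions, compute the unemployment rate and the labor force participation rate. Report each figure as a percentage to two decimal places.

Unemployment rate ≈ 4.65%; labor force participation rate ≈ 67.99%.

Employed = 22.30 + 190.09 + 5.55 = 217.94 million (anyone who worked, including part-time for economic reasons, counts as employed).
Unemployed = 2.77 + 7.85 = 10.62 million (jobless and actively searching, or on temporary layoff).
Labor force = 217.94 + 10.62 = 228.56 million.
Not in labor force = 13.52 + 6.05 + 54.66 + 33.40 = 107.63 million (those not working and not actively searching are outside the labor force).
Civilian working-age population = 228.56 + 107.63 = 336.19 million.
Unemployment rate = 10.62 / 228.56 = 4.65%.
Labor force participation rate = 228.56 / 336.19 = 67.99%.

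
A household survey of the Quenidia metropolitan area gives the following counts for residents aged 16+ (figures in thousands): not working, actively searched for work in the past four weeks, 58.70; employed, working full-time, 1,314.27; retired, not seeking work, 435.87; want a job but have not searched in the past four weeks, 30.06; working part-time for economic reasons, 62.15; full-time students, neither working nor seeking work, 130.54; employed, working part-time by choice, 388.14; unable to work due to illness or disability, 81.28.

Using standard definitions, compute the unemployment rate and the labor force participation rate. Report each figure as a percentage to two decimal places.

Employed = 1,314.27 + 62.15 + 388.14 = 1,764.56 thousand (anyone who worked, including part-time for economic reasons, counts as employed).
Unemployed = 58.70 thousand.
Labor force = 1,764.56 + 58.70 = 1,823.26 thousand.
Not in labor force = 435.87 + 30.06 + 130.54 + 81.28 = 677.75 thousand (those not working and not actively searching are outside the labor force — including those who want a job but have given up searching).
Civilian working-age population = 1,823.26 + 677.75 = 2,501.01 thousand.
Unemployment rate = 58.70 / 1,823.26 = 3.22%.
Labor force participation rate = 1,823.26 / 2,501.01 = 72.90%.

Unemployment rate ≈ 3.22%; labor force participation rate ≈ 72.90%.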